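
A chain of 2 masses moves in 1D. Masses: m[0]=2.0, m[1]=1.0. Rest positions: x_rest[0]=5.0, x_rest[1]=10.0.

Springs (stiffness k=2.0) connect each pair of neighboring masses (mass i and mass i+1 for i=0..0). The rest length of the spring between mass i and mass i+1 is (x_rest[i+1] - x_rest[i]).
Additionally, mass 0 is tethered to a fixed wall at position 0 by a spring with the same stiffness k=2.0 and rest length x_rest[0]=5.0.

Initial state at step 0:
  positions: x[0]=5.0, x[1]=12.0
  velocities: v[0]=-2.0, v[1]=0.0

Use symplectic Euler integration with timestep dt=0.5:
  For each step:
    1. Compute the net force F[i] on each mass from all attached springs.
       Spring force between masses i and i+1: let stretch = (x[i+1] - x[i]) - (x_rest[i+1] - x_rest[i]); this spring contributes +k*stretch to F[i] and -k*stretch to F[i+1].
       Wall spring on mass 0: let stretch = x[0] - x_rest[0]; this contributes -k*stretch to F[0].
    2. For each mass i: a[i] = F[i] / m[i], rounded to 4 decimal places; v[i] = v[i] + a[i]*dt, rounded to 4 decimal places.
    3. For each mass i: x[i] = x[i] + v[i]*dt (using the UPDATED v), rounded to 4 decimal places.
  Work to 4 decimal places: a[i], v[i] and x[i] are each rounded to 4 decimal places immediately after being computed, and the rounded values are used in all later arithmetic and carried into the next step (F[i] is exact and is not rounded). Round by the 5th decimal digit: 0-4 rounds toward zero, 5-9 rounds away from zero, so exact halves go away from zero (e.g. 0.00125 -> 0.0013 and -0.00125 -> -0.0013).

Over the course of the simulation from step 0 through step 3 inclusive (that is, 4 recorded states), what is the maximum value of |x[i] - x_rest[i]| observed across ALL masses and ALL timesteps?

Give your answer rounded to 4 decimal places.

Step 0: x=[5.0000 12.0000] v=[-2.0000 0.0000]
Step 1: x=[4.5000 11.0000] v=[-1.0000 -2.0000]
Step 2: x=[4.5000 9.2500] v=[0.0000 -3.5000]
Step 3: x=[4.5625 7.6250] v=[0.1250 -3.2500]
Max displacement = 2.3750

Answer: 2.3750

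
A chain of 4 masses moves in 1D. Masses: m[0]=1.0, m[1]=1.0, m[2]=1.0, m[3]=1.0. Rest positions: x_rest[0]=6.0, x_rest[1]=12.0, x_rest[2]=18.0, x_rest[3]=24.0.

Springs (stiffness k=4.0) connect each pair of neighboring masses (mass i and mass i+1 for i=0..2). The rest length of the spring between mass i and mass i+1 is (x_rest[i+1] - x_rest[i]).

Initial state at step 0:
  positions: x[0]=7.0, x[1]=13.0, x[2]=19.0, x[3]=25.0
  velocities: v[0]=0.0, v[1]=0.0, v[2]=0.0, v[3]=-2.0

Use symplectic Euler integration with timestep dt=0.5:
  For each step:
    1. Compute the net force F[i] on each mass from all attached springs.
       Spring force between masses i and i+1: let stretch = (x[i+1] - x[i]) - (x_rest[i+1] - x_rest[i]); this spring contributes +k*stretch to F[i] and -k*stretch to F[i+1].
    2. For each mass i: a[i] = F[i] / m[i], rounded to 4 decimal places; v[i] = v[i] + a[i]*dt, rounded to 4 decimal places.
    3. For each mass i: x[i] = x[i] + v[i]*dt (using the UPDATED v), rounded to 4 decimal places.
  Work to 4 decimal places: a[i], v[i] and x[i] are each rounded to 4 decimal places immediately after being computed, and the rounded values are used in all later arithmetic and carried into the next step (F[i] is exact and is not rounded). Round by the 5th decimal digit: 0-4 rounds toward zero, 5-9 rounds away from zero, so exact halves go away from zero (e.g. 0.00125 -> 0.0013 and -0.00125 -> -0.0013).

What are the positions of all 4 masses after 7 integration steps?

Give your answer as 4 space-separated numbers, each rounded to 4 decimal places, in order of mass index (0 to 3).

Step 0: x=[7.0000 13.0000 19.0000 25.0000] v=[0.0000 0.0000 0.0000 -2.0000]
Step 1: x=[7.0000 13.0000 19.0000 24.0000] v=[0.0000 0.0000 0.0000 -2.0000]
Step 2: x=[7.0000 13.0000 18.0000 24.0000] v=[0.0000 0.0000 -2.0000 0.0000]
Step 3: x=[7.0000 12.0000 18.0000 24.0000] v=[0.0000 -2.0000 0.0000 0.0000]
Step 4: x=[6.0000 12.0000 18.0000 24.0000] v=[-2.0000 0.0000 0.0000 0.0000]
Step 5: x=[5.0000 12.0000 18.0000 24.0000] v=[-2.0000 0.0000 0.0000 0.0000]
Step 6: x=[5.0000 11.0000 18.0000 24.0000] v=[0.0000 -2.0000 0.0000 0.0000]
Step 7: x=[5.0000 11.0000 17.0000 24.0000] v=[0.0000 0.0000 -2.0000 0.0000]

Answer: 5.0000 11.0000 17.0000 24.0000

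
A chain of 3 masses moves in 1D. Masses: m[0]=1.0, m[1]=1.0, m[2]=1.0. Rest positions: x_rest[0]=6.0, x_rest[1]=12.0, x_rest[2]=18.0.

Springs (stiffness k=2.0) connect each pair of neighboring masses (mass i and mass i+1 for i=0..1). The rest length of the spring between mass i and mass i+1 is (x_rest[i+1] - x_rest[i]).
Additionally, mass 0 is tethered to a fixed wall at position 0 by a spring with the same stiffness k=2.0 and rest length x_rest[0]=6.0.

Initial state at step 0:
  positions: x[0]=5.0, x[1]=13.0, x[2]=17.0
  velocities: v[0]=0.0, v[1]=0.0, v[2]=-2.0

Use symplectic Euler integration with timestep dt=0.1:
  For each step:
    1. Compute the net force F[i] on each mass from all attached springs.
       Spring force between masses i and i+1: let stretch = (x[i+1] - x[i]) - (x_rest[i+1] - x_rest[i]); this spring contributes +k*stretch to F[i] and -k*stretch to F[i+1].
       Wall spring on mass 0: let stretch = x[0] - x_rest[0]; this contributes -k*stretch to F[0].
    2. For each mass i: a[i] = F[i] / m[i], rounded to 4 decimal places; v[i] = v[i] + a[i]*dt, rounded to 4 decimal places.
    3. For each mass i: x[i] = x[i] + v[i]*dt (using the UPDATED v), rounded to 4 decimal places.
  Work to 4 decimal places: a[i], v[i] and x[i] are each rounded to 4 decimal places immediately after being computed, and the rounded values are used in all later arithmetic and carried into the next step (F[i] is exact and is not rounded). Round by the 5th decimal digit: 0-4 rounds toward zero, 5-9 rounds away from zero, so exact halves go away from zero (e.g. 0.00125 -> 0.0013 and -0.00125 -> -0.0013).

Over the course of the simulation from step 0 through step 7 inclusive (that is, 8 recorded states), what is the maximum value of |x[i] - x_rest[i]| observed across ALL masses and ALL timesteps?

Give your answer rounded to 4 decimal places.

Answer: 1.4031

Derivation:
Step 0: x=[5.0000 13.0000 17.0000] v=[0.0000 0.0000 -2.0000]
Step 1: x=[5.0600 12.9200 16.8400] v=[0.6000 -0.8000 -1.6000]
Step 2: x=[5.1760 12.7612 16.7216] v=[1.1600 -1.5880 -1.1840]
Step 3: x=[5.3402 12.5299 16.6440] v=[1.6418 -2.3130 -0.7761]
Step 4: x=[5.5414 12.2371 16.6041] v=[2.0117 -2.9281 -0.3989]
Step 5: x=[5.7657 11.8977 16.5969] v=[2.2426 -3.3938 -0.0723]
Step 6: x=[5.9973 11.5297 16.6157] v=[2.3159 -3.6804 0.1879]
Step 7: x=[6.2196 11.1527 16.6528] v=[2.2229 -3.7697 0.3707]
Max displacement = 1.4031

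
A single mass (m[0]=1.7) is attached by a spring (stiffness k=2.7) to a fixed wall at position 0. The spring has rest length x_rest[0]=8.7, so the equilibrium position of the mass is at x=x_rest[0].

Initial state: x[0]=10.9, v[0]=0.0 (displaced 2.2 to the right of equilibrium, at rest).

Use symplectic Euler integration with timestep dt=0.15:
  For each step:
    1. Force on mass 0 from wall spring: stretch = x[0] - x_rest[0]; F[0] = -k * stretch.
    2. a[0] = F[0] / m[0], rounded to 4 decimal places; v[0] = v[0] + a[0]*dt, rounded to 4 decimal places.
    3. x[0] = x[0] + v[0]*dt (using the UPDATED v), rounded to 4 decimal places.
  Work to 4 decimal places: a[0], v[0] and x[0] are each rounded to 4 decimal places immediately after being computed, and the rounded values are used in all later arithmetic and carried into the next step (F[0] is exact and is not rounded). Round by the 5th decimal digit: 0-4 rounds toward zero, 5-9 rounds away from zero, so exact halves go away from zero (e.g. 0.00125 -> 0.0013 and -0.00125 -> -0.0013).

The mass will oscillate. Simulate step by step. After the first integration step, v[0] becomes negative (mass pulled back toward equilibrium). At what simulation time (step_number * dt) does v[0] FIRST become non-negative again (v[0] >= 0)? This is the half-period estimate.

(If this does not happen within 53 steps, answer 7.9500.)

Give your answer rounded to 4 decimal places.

Answer: 2.5500

Derivation:
Step 0: x=[10.9000] v=[0.0000]
Step 1: x=[10.8214] v=[-0.5241]
Step 2: x=[10.6670] v=[-1.0295]
Step 3: x=[10.4423] v=[-1.4981]
Step 4: x=[10.1553] v=[-1.9132]
Step 5: x=[9.8163] v=[-2.2599]
Step 6: x=[9.4374] v=[-2.5258]
Step 7: x=[9.0322] v=[-2.7015]
Step 8: x=[8.6151] v=[-2.7806]
Step 9: x=[8.2010] v=[-2.7604]
Step 10: x=[7.8048] v=[-2.6415]
Step 11: x=[7.4406] v=[-2.4282]
Step 12: x=[7.1214] v=[-2.1282]
Step 13: x=[6.8586] v=[-1.7521]
Step 14: x=[6.6616] v=[-1.3134]
Step 15: x=[6.5374] v=[-0.8278]
Step 16: x=[6.4905] v=[-0.3126]
Step 17: x=[6.5226] v=[0.2138]
First v>=0 after going negative at step 17, time=2.5500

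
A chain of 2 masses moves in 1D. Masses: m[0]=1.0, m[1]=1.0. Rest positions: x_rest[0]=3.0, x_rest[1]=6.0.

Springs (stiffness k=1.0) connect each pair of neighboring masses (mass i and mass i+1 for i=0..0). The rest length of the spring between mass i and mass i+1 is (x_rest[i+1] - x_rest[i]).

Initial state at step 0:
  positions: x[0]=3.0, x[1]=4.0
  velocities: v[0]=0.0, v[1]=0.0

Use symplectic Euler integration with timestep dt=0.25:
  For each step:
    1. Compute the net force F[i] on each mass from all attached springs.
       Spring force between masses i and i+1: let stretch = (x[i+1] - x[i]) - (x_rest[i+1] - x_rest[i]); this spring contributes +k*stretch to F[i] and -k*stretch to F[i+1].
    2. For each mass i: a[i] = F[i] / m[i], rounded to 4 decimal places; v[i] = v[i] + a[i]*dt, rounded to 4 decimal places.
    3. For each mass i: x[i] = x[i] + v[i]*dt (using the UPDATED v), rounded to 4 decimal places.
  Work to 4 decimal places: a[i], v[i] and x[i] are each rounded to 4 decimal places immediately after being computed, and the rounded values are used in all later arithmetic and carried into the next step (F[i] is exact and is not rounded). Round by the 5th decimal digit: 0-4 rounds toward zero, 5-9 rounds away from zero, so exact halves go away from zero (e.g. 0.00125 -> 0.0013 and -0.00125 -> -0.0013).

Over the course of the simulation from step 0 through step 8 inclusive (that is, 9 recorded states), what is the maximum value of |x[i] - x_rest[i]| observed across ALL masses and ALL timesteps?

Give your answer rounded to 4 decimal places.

Step 0: x=[3.0000 4.0000] v=[0.0000 0.0000]
Step 1: x=[2.8750 4.1250] v=[-0.5000 0.5000]
Step 2: x=[2.6406 4.3594] v=[-0.9375 0.9375]
Step 3: x=[2.3262 4.6739] v=[-1.2578 1.2578]
Step 4: x=[1.9710 5.0291] v=[-1.4209 1.4209]
Step 5: x=[1.6194 5.3807] v=[-1.4064 1.4064]
Step 6: x=[1.3154 5.6847] v=[-1.2161 1.2161]
Step 7: x=[1.0970 5.9032] v=[-0.8738 0.8738]
Step 8: x=[0.9914 6.0088] v=[-0.4223 0.4223]
Max displacement = 2.0086

Answer: 2.0086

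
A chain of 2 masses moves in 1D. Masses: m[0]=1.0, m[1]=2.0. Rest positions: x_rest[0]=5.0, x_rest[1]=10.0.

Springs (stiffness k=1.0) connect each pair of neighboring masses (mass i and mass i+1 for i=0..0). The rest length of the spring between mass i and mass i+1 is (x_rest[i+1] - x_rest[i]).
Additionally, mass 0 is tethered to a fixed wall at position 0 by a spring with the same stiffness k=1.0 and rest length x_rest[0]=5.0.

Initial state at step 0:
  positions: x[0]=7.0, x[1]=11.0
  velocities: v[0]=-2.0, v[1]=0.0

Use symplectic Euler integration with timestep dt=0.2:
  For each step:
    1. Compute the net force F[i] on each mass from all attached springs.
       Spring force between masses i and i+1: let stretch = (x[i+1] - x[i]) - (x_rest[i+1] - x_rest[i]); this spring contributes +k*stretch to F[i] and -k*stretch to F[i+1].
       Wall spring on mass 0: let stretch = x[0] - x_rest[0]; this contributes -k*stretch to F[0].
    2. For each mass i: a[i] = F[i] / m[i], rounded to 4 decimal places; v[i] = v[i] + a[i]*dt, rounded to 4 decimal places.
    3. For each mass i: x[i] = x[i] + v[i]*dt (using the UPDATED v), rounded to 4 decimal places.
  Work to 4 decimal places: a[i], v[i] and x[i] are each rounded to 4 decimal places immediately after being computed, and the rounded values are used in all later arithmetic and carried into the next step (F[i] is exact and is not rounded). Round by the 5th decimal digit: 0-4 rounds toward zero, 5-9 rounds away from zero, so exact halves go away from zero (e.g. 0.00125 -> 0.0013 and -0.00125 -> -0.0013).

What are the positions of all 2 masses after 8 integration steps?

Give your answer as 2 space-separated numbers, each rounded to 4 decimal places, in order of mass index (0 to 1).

Step 0: x=[7.0000 11.0000] v=[-2.0000 0.0000]
Step 1: x=[6.4800 11.0200] v=[-2.6000 0.1000]
Step 2: x=[5.8824 11.0492] v=[-2.9880 0.1460]
Step 3: x=[5.2562 11.0751] v=[-3.1311 0.1293]
Step 4: x=[4.6525 11.0846] v=[-3.0186 0.0474]
Step 5: x=[4.1200 11.0654] v=[-2.6627 -0.0958]
Step 6: x=[3.7005 11.0073] v=[-2.0976 -0.2903]
Step 7: x=[3.4252 10.9031] v=[-1.3763 -0.5210]
Step 8: x=[3.3120 10.7493] v=[-0.5658 -0.7688]

Answer: 3.3120 10.7493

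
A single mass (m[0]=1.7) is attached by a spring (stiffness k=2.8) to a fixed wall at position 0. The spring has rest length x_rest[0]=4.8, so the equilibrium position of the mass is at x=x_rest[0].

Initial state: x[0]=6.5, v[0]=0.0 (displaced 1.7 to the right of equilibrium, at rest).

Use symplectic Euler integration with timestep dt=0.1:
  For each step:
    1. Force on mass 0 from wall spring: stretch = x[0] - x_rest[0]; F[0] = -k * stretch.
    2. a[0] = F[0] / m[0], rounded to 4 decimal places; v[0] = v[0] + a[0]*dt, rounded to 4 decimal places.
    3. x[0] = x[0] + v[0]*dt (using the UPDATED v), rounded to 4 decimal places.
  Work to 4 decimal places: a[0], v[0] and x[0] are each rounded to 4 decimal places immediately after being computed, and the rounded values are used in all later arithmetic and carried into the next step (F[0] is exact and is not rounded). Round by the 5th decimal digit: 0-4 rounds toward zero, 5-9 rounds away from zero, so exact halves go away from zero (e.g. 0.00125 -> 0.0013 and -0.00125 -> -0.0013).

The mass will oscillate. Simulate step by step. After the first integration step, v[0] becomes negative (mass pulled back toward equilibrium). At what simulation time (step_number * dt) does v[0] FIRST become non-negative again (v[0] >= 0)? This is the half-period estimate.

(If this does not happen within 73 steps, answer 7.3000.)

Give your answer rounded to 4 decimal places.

Step 0: x=[6.5000] v=[0.0000]
Step 1: x=[6.4720] v=[-0.2800]
Step 2: x=[6.4165] v=[-0.5554]
Step 3: x=[6.3343] v=[-0.8217]
Step 4: x=[6.2269] v=[-1.0744]
Step 5: x=[6.0960] v=[-1.3094]
Step 6: x=[5.9437] v=[-1.5229]
Step 7: x=[5.7726] v=[-1.7113]
Step 8: x=[5.5855] v=[-1.8715]
Step 9: x=[5.3854] v=[-2.0009]
Step 10: x=[5.1757] v=[-2.0973]
Step 11: x=[4.9598] v=[-2.1592]
Step 12: x=[4.7413] v=[-2.1855]
Step 13: x=[4.5237] v=[-2.1758]
Step 14: x=[4.3107] v=[-2.1303]
Step 15: x=[4.1057] v=[-2.0497]
Step 16: x=[3.9122] v=[-1.9353]
Step 17: x=[3.7333] v=[-1.7891]
Step 18: x=[3.5720] v=[-1.6134]
Step 19: x=[3.4309] v=[-1.4111]
Step 20: x=[3.3123] v=[-1.1856]
Step 21: x=[3.2182] v=[-0.9406]
Step 22: x=[3.1502] v=[-0.6801]
Step 23: x=[3.1094] v=[-0.4084]
Step 24: x=[3.0964] v=[-0.1300]
Step 25: x=[3.1115] v=[0.1506]
First v>=0 after going negative at step 25, time=2.5000

Answer: 2.5000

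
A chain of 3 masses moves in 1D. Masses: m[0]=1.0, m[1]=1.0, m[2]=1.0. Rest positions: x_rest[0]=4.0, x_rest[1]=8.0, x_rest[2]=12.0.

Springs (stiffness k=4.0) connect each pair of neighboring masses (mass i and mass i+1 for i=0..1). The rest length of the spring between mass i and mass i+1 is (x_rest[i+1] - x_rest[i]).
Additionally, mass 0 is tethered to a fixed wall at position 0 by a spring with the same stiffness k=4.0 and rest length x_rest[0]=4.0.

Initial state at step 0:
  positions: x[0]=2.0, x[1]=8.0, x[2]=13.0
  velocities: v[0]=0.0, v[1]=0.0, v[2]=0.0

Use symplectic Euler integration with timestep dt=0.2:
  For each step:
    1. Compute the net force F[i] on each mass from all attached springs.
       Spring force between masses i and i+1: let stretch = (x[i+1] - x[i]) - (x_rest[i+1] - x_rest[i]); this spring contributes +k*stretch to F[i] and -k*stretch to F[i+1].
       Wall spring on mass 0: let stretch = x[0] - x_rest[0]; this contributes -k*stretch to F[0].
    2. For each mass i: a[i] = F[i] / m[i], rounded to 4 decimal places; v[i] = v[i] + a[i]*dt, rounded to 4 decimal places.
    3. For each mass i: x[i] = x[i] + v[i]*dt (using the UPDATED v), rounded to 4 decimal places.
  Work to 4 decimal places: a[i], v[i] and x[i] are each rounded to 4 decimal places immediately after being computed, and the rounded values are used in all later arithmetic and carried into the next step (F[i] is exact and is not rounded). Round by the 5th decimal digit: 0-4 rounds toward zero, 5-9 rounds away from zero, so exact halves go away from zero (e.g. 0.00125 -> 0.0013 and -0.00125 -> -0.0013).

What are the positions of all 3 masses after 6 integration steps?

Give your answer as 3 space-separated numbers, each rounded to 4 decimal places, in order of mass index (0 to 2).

Answer: 5.5243 8.7665 10.7512

Derivation:
Step 0: x=[2.0000 8.0000 13.0000] v=[0.0000 0.0000 0.0000]
Step 1: x=[2.6400 7.8400 12.8400] v=[3.2000 -0.8000 -0.8000]
Step 2: x=[3.6896 7.6480 12.5200] v=[5.2480 -0.9600 -1.6000]
Step 3: x=[4.7822 7.6022 12.0605] v=[5.4630 -0.2291 -2.2976]
Step 4: x=[5.5608 7.8185 11.5277] v=[3.8932 1.0815 -2.6642]
Step 5: x=[5.8109 8.2670 11.0414] v=[1.2507 2.2427 -2.4316]
Step 6: x=[5.5243 8.7665 10.7512] v=[-1.4331 2.4973 -1.4511]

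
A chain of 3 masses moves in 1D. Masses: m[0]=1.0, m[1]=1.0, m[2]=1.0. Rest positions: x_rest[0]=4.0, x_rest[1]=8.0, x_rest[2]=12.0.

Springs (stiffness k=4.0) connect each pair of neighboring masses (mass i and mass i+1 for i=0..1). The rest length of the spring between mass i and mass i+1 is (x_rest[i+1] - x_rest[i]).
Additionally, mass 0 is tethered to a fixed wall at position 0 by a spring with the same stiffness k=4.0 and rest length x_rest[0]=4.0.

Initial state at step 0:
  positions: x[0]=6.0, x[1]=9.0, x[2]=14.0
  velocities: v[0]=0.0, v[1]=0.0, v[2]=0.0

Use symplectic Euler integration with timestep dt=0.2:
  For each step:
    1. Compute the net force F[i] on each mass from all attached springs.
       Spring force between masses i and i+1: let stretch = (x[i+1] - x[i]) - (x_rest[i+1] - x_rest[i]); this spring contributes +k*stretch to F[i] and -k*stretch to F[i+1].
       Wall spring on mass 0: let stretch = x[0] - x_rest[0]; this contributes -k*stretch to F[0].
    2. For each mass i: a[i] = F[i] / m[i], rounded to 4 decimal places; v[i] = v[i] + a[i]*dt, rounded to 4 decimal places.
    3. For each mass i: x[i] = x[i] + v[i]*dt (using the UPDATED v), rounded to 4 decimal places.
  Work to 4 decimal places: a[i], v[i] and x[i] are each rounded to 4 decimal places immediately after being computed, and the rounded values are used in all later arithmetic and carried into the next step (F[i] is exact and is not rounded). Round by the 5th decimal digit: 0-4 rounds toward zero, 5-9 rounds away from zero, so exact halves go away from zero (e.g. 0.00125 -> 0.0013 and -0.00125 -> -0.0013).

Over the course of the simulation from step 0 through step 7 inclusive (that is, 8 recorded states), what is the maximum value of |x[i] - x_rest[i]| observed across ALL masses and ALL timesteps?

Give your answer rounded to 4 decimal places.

Answer: 2.0066

Derivation:
Step 0: x=[6.0000 9.0000 14.0000] v=[0.0000 0.0000 0.0000]
Step 1: x=[5.5200 9.3200 13.8400] v=[-2.4000 1.6000 -0.8000]
Step 2: x=[4.7648 9.7552 13.5968] v=[-3.7760 2.1760 -1.2160]
Step 3: x=[4.0457 10.0066 13.3789] v=[-3.5955 1.2570 -1.0893]
Step 4: x=[3.6330 9.8438 13.2615] v=[-2.0633 -0.8139 -0.5871]
Step 5: x=[3.6328 9.2341 13.2372] v=[-0.0011 -3.0484 -0.1213]
Step 6: x=[3.9475 8.3687 13.2124] v=[1.5737 -4.3270 -0.1238]
Step 7: x=[4.3380 7.5709 13.0526] v=[1.9527 -3.9890 -0.7988]
Max displacement = 2.0066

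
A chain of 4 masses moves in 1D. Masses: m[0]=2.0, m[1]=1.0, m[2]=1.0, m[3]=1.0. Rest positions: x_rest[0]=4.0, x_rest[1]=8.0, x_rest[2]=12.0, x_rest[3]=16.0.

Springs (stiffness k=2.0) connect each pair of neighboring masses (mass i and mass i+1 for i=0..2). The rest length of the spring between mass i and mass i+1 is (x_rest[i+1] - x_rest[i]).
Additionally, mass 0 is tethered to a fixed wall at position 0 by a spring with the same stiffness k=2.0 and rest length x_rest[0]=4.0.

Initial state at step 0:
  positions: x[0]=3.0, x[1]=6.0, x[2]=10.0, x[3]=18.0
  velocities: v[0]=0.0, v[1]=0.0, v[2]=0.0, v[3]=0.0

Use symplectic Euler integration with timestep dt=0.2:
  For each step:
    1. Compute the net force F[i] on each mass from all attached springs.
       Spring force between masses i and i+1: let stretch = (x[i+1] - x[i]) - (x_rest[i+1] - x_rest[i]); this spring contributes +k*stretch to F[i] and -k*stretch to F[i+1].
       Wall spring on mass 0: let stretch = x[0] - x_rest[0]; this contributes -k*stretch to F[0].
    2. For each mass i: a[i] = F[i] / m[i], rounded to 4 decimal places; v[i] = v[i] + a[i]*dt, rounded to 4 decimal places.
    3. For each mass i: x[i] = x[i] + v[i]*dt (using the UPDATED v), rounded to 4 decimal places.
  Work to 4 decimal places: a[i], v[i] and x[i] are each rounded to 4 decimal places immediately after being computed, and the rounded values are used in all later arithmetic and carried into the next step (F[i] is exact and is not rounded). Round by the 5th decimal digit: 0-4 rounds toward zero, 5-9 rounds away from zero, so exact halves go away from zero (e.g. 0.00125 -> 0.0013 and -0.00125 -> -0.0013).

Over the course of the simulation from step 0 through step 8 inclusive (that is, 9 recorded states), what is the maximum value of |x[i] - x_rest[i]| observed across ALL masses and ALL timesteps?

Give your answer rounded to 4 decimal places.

Step 0: x=[3.0000 6.0000 10.0000 18.0000] v=[0.0000 0.0000 0.0000 0.0000]
Step 1: x=[3.0000 6.0800 10.3200 17.6800] v=[0.0000 0.4000 1.6000 -1.6000]
Step 2: x=[3.0032 6.2528 10.8896 17.0912] v=[0.0160 0.8640 2.8480 -2.9440]
Step 3: x=[3.0163 6.5366 11.5844 16.3263] v=[0.0653 1.4189 3.4739 -3.8246]
Step 4: x=[3.0495 6.9426 12.2547 15.5020] v=[0.1661 2.0299 3.3515 -4.1214]
Step 5: x=[3.1165 7.4621 12.7598 14.7379] v=[0.3348 2.5975 2.5256 -3.8203]
Step 6: x=[3.2326 8.0578 12.9994 14.1356] v=[0.5806 2.9783 1.1978 -3.0115]
Step 7: x=[3.4124 8.6628 12.9345 13.7624] v=[0.8991 3.0249 -0.3244 -1.8660]
Step 8: x=[3.6657 9.1895 12.5941 13.6430] v=[1.2667 2.6334 -1.7019 -0.5972]
Max displacement = 2.3570

Answer: 2.3570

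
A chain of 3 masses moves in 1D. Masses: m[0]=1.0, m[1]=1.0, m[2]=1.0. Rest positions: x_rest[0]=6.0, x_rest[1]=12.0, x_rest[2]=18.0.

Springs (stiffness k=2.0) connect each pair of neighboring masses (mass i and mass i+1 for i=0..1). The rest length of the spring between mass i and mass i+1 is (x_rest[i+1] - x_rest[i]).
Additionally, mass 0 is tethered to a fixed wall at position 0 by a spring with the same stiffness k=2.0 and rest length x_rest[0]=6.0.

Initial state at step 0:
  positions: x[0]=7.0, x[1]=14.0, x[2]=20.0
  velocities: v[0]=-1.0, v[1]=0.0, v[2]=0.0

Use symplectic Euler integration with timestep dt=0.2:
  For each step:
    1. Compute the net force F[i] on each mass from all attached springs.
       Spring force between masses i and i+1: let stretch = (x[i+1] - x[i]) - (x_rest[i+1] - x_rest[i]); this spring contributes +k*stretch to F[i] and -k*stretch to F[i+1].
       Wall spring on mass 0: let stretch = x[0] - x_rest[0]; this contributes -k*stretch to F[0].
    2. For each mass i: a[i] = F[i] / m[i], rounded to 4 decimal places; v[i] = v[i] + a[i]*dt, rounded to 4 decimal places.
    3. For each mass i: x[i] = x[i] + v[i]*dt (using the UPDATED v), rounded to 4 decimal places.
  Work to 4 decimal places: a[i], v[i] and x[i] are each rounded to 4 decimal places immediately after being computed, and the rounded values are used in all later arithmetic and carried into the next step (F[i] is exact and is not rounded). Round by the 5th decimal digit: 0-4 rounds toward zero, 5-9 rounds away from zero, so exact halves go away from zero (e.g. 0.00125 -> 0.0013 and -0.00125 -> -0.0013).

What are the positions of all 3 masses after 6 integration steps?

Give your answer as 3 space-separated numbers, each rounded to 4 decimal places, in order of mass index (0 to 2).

Answer: 6.3097 12.6697 19.6107

Derivation:
Step 0: x=[7.0000 14.0000 20.0000] v=[-1.0000 0.0000 0.0000]
Step 1: x=[6.8000 13.9200 20.0000] v=[-1.0000 -0.4000 0.0000]
Step 2: x=[6.6256 13.7568 19.9936] v=[-0.8720 -0.8160 -0.0320]
Step 3: x=[6.4916 13.5220 19.9683] v=[-0.6698 -1.1738 -0.1267]
Step 4: x=[6.4007 13.2405 19.9073] v=[-0.4543 -1.4074 -0.3052]
Step 5: x=[6.3450 12.9452 19.7929] v=[-0.2787 -1.4766 -0.5719]
Step 6: x=[6.3097 12.6697 19.6107] v=[-0.1766 -1.3776 -0.9110]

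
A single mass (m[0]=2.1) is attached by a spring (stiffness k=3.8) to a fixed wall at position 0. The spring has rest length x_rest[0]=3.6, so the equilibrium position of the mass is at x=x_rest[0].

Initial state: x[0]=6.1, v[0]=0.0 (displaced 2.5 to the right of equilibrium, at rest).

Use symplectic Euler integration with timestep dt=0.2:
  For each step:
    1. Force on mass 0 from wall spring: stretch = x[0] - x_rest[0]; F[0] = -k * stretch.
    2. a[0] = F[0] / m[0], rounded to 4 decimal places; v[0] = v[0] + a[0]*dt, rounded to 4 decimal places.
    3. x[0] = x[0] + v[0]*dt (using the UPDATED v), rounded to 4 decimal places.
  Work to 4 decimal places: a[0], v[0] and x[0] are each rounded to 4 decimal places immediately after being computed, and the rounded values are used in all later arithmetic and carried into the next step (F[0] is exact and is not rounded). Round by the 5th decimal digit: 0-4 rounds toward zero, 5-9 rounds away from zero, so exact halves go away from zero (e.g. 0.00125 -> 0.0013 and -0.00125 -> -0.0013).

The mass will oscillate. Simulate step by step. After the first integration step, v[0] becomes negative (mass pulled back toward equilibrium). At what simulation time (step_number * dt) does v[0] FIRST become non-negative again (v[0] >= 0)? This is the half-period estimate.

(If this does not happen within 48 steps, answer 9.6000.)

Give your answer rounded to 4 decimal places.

Step 0: x=[6.1000] v=[0.0000]
Step 1: x=[5.9190] v=[-0.9048]
Step 2: x=[5.5702] v=[-1.7441]
Step 3: x=[5.0788] v=[-2.4571]
Step 4: x=[4.4803] v=[-2.9923]
Step 5: x=[3.8181] v=[-3.3109]
Step 6: x=[3.1401] v=[-3.3898]
Step 7: x=[2.4954] v=[-3.2234]
Step 8: x=[1.9307] v=[-2.8236]
Step 9: x=[1.4868] v=[-2.2195]
Step 10: x=[1.1959] v=[-1.4547]
Step 11: x=[1.0790] v=[-0.5846]
Step 12: x=[1.1446] v=[0.3278]
First v>=0 after going negative at step 12, time=2.4000

Answer: 2.4000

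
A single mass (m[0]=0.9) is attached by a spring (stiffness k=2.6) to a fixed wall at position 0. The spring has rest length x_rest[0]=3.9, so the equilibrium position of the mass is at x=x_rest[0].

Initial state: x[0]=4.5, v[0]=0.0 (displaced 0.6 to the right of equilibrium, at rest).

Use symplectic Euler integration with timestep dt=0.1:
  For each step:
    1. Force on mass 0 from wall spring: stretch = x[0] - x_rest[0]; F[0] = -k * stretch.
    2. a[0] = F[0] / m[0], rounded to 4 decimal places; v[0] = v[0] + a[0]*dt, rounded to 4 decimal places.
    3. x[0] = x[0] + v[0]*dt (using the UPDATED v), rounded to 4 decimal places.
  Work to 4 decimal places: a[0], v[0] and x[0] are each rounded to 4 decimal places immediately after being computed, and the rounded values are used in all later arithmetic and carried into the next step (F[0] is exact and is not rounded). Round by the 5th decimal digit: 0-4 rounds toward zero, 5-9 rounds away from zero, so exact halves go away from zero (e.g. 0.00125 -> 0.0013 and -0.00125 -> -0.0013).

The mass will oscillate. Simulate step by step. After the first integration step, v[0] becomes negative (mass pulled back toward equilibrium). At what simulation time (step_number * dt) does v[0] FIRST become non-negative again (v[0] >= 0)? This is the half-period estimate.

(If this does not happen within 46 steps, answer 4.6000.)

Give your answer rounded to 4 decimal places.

Step 0: x=[4.5000] v=[0.0000]
Step 1: x=[4.4827] v=[-0.1733]
Step 2: x=[4.4485] v=[-0.3416]
Step 3: x=[4.3985] v=[-0.5001]
Step 4: x=[4.3341] v=[-0.6441]
Step 5: x=[4.2572] v=[-0.7695]
Step 6: x=[4.1699] v=[-0.8727]
Step 7: x=[4.0748] v=[-0.9507]
Step 8: x=[3.9747] v=[-1.0012]
Step 9: x=[3.8724] v=[-1.0228]
Step 10: x=[3.7709] v=[-1.0148]
Step 11: x=[3.6732] v=[-0.9775]
Step 12: x=[3.5820] v=[-0.9120]
Step 13: x=[3.5000] v=[-0.8201]
Step 14: x=[3.4296] v=[-0.7045]
Step 15: x=[3.3727] v=[-0.5686]
Step 16: x=[3.3311] v=[-0.4163]
Step 17: x=[3.3059] v=[-0.2520]
Step 18: x=[3.2979] v=[-0.0804]
Step 19: x=[3.3073] v=[0.0935]
First v>=0 after going negative at step 19, time=1.9000

Answer: 1.9000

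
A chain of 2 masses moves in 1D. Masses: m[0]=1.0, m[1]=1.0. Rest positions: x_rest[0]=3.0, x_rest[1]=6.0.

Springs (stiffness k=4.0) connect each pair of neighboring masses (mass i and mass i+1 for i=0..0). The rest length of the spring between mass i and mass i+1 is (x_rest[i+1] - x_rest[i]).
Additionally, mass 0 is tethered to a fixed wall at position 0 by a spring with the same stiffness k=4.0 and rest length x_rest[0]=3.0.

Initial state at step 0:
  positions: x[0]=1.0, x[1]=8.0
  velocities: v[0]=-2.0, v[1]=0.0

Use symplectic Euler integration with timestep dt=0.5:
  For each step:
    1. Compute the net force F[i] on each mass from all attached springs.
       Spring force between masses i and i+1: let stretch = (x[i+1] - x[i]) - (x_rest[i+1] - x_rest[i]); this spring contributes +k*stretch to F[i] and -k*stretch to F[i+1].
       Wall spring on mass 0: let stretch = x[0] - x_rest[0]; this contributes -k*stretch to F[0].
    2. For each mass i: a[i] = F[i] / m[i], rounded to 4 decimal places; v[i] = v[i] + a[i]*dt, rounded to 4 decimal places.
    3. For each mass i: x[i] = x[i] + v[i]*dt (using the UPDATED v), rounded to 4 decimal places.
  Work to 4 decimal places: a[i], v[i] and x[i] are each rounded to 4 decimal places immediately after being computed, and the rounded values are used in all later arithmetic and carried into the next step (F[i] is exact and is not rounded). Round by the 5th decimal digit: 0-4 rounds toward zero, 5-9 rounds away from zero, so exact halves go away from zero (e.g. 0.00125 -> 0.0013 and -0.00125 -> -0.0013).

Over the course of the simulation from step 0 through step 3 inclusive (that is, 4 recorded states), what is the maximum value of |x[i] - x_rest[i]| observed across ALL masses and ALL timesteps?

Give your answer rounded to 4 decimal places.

Step 0: x=[1.0000 8.0000] v=[-2.0000 0.0000]
Step 1: x=[6.0000 4.0000] v=[10.0000 -8.0000]
Step 2: x=[3.0000 5.0000] v=[-6.0000 2.0000]
Step 3: x=[-1.0000 7.0000] v=[-8.0000 4.0000]
Max displacement = 4.0000

Answer: 4.0000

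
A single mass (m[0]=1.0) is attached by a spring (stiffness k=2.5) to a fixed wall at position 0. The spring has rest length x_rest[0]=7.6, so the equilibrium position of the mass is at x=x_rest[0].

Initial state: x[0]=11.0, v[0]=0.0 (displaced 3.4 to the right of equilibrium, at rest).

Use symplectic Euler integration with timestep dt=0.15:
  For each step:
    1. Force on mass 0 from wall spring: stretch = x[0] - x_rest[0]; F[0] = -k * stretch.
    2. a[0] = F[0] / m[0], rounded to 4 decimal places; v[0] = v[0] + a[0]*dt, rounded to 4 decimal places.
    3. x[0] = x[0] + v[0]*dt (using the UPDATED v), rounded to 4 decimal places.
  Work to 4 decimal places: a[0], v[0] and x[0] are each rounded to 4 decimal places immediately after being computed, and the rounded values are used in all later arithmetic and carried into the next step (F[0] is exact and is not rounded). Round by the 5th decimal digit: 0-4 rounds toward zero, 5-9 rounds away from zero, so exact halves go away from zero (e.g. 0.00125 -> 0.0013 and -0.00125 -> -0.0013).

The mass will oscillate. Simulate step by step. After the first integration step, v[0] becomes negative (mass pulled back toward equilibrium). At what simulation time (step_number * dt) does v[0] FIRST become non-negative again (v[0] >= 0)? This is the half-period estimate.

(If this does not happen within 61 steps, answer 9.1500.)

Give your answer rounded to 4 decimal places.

Answer: 2.1000

Derivation:
Step 0: x=[11.0000] v=[0.0000]
Step 1: x=[10.8088] v=[-1.2750]
Step 2: x=[10.4371] v=[-2.4783]
Step 3: x=[9.9058] v=[-3.5422]
Step 4: x=[9.2448] v=[-4.4069]
Step 5: x=[8.4912] v=[-5.0237]
Step 6: x=[7.6875] v=[-5.3579]
Step 7: x=[6.8789] v=[-5.3907]
Step 8: x=[6.1109] v=[-5.1203]
Step 9: x=[5.4266] v=[-4.5619]
Step 10: x=[4.8646] v=[-3.7469]
Step 11: x=[4.4564] v=[-2.7211]
Step 12: x=[4.2251] v=[-1.5423]
Step 13: x=[4.1836] v=[-0.2767]
Step 14: x=[4.3343] v=[1.0045]
First v>=0 after going negative at step 14, time=2.1000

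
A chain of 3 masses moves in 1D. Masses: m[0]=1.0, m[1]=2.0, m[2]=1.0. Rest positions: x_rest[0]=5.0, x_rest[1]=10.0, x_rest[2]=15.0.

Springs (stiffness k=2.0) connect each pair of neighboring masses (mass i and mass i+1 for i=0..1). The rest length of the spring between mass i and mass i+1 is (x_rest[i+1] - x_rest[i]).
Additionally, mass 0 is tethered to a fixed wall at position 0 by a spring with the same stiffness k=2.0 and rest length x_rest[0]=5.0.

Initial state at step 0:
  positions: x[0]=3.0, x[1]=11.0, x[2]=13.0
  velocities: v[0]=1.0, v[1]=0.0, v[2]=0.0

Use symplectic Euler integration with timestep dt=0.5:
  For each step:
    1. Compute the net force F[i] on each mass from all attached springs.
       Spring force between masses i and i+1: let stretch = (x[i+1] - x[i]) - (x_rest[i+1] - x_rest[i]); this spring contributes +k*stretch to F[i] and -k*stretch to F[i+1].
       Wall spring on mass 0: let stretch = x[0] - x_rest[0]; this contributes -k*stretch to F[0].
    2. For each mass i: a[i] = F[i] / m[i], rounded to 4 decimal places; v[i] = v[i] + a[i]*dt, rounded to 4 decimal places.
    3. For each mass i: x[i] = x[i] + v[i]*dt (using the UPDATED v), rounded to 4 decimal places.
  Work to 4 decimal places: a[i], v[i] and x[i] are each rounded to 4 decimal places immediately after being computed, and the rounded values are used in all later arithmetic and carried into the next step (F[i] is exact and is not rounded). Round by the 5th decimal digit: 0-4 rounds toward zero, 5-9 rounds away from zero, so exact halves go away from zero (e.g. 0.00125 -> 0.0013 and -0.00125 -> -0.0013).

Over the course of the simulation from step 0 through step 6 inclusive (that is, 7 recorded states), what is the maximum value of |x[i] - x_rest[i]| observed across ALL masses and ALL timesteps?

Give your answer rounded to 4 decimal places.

Step 0: x=[3.0000 11.0000 13.0000] v=[1.0000 0.0000 0.0000]
Step 1: x=[6.0000 9.5000 14.5000] v=[6.0000 -3.0000 3.0000]
Step 2: x=[7.7500 8.3750 16.0000] v=[3.5000 -2.2500 3.0000]
Step 3: x=[5.9375 9.0000 16.1875] v=[-3.6250 1.2500 0.3750]
Step 4: x=[2.6875 10.6563 15.2813] v=[-6.5000 3.3125 -1.8125]
Step 5: x=[2.0782 11.4766 14.5626] v=[-1.2187 1.6406 -1.4375]
Step 6: x=[5.1290 10.7188 14.8009] v=[6.1015 -1.5156 0.4765]
Max displacement = 2.9218

Answer: 2.9218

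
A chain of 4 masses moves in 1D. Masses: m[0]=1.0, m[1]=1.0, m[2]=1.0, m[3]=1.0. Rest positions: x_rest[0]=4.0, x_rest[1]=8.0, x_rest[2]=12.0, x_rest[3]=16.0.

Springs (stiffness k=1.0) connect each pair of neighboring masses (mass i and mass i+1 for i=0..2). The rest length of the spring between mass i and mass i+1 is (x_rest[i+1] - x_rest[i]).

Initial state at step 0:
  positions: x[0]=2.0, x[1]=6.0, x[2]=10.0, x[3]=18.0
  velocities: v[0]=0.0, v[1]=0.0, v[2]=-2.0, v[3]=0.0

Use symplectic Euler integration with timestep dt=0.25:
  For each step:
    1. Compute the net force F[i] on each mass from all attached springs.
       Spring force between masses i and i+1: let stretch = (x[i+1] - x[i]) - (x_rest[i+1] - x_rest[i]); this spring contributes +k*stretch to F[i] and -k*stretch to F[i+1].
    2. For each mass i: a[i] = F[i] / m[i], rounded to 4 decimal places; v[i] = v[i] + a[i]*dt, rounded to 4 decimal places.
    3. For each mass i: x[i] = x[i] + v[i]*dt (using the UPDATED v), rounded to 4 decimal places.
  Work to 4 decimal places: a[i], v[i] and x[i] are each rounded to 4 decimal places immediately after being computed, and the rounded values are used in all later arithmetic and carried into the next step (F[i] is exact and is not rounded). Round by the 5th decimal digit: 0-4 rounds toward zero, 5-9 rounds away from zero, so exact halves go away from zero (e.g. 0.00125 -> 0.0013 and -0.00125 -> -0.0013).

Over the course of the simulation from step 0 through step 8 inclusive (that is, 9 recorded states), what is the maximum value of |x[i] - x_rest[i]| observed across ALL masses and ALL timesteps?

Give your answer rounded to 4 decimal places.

Answer: 3.7806

Derivation:
Step 0: x=[2.0000 6.0000 10.0000 18.0000] v=[0.0000 0.0000 -2.0000 0.0000]
Step 1: x=[2.0000 6.0000 9.7500 17.7500] v=[0.0000 0.0000 -1.0000 -1.0000]
Step 2: x=[2.0000 5.9844 9.7656 17.2500] v=[0.0000 -0.0625 0.0625 -2.0000]
Step 3: x=[1.9990 5.9561 10.0127 16.5322] v=[-0.0039 -0.1133 0.9883 -2.8711]
Step 4: x=[1.9954 5.9340 10.4137 15.6570] v=[-0.0146 -0.0884 1.6040 -3.5010]
Step 5: x=[1.9879 5.9457 10.8624 14.7041] v=[-0.0300 0.0469 1.7949 -3.8118]
Step 6: x=[1.9778 6.0174 11.2440 13.7611] v=[-0.0406 0.2866 1.5262 -3.7722]
Step 7: x=[1.9701 6.1633 11.4562 12.9107] v=[-0.0307 0.5834 0.8488 -3.4015]
Step 8: x=[1.9745 6.3779 11.4285 12.2194] v=[0.0176 0.8583 -0.1108 -2.7651]
Max displacement = 3.7806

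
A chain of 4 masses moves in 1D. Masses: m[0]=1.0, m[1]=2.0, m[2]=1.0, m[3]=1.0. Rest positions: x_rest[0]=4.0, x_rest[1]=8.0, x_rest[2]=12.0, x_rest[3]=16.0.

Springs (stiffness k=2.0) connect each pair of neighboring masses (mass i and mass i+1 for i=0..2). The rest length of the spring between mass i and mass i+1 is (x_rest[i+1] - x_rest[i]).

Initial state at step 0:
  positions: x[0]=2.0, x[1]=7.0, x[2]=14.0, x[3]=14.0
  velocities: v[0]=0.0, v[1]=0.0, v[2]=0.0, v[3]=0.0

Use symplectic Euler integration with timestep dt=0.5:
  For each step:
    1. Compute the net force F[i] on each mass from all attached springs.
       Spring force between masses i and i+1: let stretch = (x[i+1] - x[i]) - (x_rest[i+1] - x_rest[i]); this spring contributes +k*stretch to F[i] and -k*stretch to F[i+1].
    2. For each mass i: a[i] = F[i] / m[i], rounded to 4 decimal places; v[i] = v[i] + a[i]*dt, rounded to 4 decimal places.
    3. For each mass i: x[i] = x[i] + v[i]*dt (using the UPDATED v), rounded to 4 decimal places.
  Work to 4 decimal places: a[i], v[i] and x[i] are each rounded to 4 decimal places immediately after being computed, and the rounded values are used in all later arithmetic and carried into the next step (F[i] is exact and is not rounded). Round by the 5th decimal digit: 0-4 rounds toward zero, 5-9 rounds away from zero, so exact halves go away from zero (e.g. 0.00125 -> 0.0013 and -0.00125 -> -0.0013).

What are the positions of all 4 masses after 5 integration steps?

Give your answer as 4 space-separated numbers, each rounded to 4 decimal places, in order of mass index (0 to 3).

Answer: 3.4844 7.0469 13.0938 13.3282

Derivation:
Step 0: x=[2.0000 7.0000 14.0000 14.0000] v=[0.0000 0.0000 0.0000 0.0000]
Step 1: x=[2.5000 7.5000 10.5000 16.0000] v=[1.0000 1.0000 -7.0000 4.0000]
Step 2: x=[3.5000 7.5000 8.2500 17.2500] v=[2.0000 0.0000 -4.5000 2.5000]
Step 3: x=[4.5000 6.6875 10.1250 16.0000] v=[2.0000 -1.6250 3.7500 -2.5000]
Step 4: x=[4.5938 6.1875 13.2188 13.8125] v=[0.1875 -1.0000 6.1875 -4.3750]
Step 5: x=[3.4844 7.0469 13.0938 13.3282] v=[-2.2188 1.7188 -0.2501 -0.9687]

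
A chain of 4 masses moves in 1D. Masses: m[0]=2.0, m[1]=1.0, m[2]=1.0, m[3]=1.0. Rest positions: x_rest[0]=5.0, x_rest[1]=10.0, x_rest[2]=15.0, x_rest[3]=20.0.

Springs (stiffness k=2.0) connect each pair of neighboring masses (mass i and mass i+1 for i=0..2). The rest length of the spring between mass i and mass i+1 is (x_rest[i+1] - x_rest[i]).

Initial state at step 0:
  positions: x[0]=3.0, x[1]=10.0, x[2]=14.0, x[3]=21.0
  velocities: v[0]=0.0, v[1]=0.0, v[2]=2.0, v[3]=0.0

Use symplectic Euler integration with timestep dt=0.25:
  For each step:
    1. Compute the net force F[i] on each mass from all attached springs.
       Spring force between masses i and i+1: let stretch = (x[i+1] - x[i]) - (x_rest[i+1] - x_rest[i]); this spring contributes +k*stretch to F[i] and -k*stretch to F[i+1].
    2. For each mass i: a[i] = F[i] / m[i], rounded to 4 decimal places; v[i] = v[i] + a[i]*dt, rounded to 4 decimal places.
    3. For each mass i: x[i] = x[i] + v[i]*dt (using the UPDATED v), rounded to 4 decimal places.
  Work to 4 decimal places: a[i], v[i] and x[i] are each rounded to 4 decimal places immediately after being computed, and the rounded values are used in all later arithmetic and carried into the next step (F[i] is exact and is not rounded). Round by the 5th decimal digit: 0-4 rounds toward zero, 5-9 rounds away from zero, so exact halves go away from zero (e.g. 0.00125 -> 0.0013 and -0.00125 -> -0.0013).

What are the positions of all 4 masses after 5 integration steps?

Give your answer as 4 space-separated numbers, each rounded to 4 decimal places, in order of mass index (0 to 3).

Step 0: x=[3.0000 10.0000 14.0000 21.0000] v=[0.0000 0.0000 2.0000 0.0000]
Step 1: x=[3.1250 9.6250 14.8750 20.7500] v=[0.5000 -1.5000 3.5000 -1.0000]
Step 2: x=[3.3438 9.0938 15.8281 20.3906] v=[0.8750 -2.1250 3.8125 -1.4375]
Step 3: x=[3.6094 8.6856 16.5098 20.0859] v=[1.0625 -1.6329 2.7266 -1.2188]
Step 4: x=[3.8798 8.6209 16.6605 19.9592] v=[1.0816 -0.2589 0.6026 -0.5069]
Step 5: x=[4.1340 8.9685 16.2185 20.0452] v=[1.0169 1.3904 -1.7679 0.3438]

Answer: 4.1340 8.9685 16.2185 20.0452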